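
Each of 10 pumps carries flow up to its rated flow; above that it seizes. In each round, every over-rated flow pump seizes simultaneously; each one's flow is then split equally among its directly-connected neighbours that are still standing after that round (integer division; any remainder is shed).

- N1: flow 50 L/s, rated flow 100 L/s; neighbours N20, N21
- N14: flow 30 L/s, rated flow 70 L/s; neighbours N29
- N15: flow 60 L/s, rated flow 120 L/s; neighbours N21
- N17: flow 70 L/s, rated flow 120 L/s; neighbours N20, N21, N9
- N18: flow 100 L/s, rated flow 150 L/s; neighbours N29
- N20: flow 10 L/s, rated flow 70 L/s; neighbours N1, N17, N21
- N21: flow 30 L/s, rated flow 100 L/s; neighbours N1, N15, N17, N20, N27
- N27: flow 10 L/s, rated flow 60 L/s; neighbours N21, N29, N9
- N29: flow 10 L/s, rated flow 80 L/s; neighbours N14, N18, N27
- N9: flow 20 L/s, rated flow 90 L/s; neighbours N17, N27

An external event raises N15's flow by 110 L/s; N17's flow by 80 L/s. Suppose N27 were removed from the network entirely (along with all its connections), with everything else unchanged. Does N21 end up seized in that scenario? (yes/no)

yes

With N27 removed:
Round 1 — N15 at 170 > 120; N17 at 150 > 120. N15, N17 seize.
  N15 sheds 170 L/s to N21: 170 each.
    N21: 30+170 = 200 > 100
  N17 sheds 150 L/s to N20, N21, N9: 50 each.
    N20: 10+50 = 60 ≤ 70
    N21: 200+50 = 250 > 100
    N9: 20+50 = 70 ≤ 90
Round 2 — N21 seizes.
  N21 sheds 250 L/s to N1, N20: 125 each.
    N1: 50+125 = 175 > 100
    N20: 60+125 = 185 > 70
Round 3 — N1, N20 seize.
  N1 sheds 175 L/s: no online neighbours, lost.
  N20 sheds 185 L/s: no online neighbours, lost.
No further seizures.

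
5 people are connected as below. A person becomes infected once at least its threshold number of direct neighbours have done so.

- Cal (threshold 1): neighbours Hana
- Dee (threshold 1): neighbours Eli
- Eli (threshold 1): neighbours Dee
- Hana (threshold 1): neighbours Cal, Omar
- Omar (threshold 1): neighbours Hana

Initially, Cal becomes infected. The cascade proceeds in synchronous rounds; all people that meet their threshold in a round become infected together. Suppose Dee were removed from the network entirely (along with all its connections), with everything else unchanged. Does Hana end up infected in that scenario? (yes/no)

yes

With Dee removed:
Round 1 — Cal becomes infected (initial).
Round 2 — checking thresholds:
  Hana: 1 of 2 neighbours ≥ 1, becomes infected.
Round 3 — checking thresholds:
  Omar: 1 of 1 neighbours ≥ 1, becomes infected.
Round 4 — no new infections; cascade stops.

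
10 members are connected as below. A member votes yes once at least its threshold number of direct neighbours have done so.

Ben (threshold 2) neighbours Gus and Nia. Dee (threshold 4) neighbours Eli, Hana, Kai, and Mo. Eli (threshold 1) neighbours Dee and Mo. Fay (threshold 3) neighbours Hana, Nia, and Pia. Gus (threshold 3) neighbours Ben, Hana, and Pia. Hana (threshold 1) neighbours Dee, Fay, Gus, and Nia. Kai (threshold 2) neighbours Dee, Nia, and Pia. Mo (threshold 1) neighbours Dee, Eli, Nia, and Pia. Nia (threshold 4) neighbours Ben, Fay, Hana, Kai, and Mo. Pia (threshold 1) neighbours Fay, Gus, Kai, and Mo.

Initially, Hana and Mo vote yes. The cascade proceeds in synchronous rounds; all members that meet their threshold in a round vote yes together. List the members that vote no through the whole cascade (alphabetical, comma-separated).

Round 1 — Hana, Mo vote yes (initial).
Round 2 — checking thresholds:
  Dee: 2 of 4 neighbours < 4, holds.
  Eli: 1 of 2 neighbours ≥ 1, votes yes.
  Fay: 1 of 3 neighbours < 3, holds.
  Gus: 1 of 3 neighbours < 3, holds.
  Nia: 2 of 5 neighbours < 4, holds.
  Pia: 1 of 4 neighbours ≥ 1, votes yes.
Round 3 — no new yes votes; cascade stops.

Ben, Dee, Fay, Gus, Kai, Nia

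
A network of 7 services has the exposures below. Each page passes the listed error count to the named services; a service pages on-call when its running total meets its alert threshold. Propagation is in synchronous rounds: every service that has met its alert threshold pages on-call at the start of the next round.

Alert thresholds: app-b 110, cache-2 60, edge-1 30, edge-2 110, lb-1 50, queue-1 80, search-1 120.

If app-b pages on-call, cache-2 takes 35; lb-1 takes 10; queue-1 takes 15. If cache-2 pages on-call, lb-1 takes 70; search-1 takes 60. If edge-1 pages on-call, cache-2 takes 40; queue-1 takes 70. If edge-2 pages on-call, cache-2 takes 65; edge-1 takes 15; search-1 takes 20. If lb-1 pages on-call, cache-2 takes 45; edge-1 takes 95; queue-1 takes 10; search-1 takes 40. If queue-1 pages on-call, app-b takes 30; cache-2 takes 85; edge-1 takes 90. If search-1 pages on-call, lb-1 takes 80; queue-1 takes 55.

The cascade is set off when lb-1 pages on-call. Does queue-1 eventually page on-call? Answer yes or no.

yes

Round 1 — lb-1 pages on-call (initial).
  cache-2: +45 → 45 < 60
  edge-1: +95 → 95 ≥ 30
  queue-1: +10 → 10 < 80
  search-1: +40 → 40 < 120
Round 2 — edge-1 pages on-call.
  cache-2: +40 → 85 ≥ 60
  queue-1: +70 → 80 ≥ 80
Round 3 — cache-2, queue-1 page on-call.
  app-b: +30 → 30 < 110
  search-1: +60 → 100 < 120
No further pages.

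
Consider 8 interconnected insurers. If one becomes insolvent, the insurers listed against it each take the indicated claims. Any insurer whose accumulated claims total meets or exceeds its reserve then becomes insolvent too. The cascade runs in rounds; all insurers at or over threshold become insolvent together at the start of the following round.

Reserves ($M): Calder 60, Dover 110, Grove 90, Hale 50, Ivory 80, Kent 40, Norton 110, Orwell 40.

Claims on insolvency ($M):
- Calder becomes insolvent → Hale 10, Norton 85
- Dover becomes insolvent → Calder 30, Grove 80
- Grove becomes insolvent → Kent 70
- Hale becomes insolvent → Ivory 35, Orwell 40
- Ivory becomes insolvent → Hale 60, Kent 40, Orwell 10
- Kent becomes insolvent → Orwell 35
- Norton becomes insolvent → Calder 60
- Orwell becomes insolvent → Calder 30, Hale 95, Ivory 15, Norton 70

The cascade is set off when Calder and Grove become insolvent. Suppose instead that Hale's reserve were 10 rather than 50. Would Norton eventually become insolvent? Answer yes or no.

With Hale's reserve at 10:
Round 1 — Calder, Grove become insolvent (initial).
  Hale: +10 → 10 ≥ 10
  Kent: +70 → 70 ≥ 40
  Norton: +85 → 85 < 110
Round 2 — Hale, Kent become insolvent.
  Ivory: +35 → 35 < 80
  Orwell: +40+35 → 75 ≥ 40
Round 3 — Orwell becomes insolvent.
  Ivory: +15 → 50 < 80
  Norton: +70 → 155 ≥ 110
Round 4 — Norton becomes insolvent.
No further insolvencies.

yes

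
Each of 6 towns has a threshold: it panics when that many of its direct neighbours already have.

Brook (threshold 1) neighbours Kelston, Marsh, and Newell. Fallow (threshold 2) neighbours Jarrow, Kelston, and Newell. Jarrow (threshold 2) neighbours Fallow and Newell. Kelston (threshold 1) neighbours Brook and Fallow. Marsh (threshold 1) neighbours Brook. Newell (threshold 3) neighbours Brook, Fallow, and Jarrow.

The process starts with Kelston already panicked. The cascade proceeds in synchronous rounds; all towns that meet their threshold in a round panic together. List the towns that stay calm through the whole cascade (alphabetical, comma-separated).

Fallow, Jarrow, Newell

Round 1 — Kelston panics (initial).
Round 2 — checking thresholds:
  Brook: 1 of 3 neighbours ≥ 1, panics.
  Fallow: 1 of 3 neighbours < 2, not yet.
Round 3 — checking thresholds:
  Fallow: 1 of 3 neighbours < 2, not yet.
  Marsh: 1 of 1 neighbours ≥ 1, panics.
  Newell: 1 of 3 neighbours < 3, not yet.
Round 4 — no new panics; cascade stops.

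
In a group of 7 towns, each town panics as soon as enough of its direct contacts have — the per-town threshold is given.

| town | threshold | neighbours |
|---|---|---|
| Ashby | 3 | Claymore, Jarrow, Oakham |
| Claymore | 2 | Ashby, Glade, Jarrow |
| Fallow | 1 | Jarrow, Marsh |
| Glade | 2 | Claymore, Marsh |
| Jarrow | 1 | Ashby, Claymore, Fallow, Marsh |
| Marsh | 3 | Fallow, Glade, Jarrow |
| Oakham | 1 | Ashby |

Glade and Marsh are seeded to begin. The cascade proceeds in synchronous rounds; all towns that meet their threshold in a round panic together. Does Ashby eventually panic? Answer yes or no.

Round 1 — Glade, Marsh panic (initial).
Round 2 — checking thresholds:
  Claymore: 1 of 3 neighbours < 2, not yet.
  Fallow: 1 of 2 neighbours ≥ 1, panics.
  Jarrow: 1 of 4 neighbours ≥ 1, panics.
Round 3 — checking thresholds:
  Ashby: 1 of 3 neighbours < 3, not yet.
  Claymore: 2 of 3 neighbours ≥ 2, panics.
Round 4 — no new panics; cascade stops.

no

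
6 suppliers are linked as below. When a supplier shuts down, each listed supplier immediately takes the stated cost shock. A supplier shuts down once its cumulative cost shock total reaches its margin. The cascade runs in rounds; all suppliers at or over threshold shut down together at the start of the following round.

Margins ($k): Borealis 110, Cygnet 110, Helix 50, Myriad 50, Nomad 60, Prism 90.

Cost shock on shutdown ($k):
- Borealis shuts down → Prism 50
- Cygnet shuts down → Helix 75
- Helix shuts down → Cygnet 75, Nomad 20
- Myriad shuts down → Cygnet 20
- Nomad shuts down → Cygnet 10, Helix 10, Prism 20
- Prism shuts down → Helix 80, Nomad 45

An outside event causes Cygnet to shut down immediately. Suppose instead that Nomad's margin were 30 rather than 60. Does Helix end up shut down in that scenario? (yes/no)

yes

With Nomad's margin at 30:
Round 1 — Cygnet shuts down (initial).
  Helix: +75 → 75 ≥ 50
Round 2 — Helix shuts down.
  Nomad: +20 → 20 < 30
No further shutdowns.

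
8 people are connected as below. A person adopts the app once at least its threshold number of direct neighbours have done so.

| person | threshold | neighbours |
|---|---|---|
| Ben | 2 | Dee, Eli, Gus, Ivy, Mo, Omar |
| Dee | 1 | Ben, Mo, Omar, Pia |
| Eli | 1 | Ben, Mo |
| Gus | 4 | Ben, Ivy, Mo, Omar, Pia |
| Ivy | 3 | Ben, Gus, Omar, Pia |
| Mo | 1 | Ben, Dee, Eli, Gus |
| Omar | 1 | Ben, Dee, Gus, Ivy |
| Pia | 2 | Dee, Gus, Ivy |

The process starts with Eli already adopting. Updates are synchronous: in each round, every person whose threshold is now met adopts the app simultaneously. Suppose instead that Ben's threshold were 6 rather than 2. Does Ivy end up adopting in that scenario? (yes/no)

With Ben's threshold at 6:
Round 1 — Eli adopts the app (initial).
Round 2 — checking thresholds:
  Ben: 1 of 6 neighbours < 6, not yet.
  Mo: 1 of 4 neighbours ≥ 1, adopts the app.
Round 3 — checking thresholds:
  Ben: 2 of 6 neighbours < 6, not yet.
  Dee: 1 of 4 neighbours ≥ 1, adopts the app.
  Gus: 1 of 5 neighbours < 4, not yet.
Round 4 — checking thresholds:
  Ben: 3 of 6 neighbours < 6, not yet.
  Gus: 1 of 5 neighbours < 4, not yet.
  Omar: 1 of 4 neighbours ≥ 1, adopts the app.
  Pia: 1 of 3 neighbours < 2, not yet.
Round 5 — no new adoptions; cascade stops.

no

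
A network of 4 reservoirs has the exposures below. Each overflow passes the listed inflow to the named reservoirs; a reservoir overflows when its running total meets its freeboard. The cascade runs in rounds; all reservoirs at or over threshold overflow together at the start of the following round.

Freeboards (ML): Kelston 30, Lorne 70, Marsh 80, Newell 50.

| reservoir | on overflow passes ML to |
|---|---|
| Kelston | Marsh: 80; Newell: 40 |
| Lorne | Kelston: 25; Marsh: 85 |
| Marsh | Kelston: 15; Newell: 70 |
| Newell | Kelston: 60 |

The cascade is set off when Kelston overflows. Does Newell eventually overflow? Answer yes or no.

yes

Round 1 — Kelston overflows (initial).
  Marsh: +80 → 80 ≥ 80
  Newell: +40 → 40 < 50
Round 2 — Marsh overflows.
  Newell: +70 → 110 ≥ 50
Round 3 — Newell overflows.
No further overflows.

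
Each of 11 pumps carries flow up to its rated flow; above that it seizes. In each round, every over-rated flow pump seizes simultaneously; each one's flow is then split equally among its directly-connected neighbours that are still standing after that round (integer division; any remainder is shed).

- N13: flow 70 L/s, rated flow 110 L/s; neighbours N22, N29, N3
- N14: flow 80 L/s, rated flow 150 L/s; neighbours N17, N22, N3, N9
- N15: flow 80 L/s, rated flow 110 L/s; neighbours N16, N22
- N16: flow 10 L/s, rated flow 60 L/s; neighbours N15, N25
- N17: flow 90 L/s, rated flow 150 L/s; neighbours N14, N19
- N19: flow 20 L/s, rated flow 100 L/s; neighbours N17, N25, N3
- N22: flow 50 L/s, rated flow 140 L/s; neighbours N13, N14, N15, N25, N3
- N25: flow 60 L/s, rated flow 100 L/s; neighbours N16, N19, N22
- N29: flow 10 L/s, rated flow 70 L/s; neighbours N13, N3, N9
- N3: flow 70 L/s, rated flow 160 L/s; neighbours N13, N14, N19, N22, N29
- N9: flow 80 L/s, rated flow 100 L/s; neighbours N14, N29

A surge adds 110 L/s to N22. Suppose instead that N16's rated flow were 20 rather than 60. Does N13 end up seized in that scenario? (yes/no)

yes

With N16's rated flow at 20:
Round 1 — N22 at 160 > 140. N22 seizes.
  N22 sheds 160 L/s to N13, N14, N15, N25, N3: 32 each.
    N13: 70+32 = 102 ≤ 110
    N14: 80+32 = 112 ≤ 150
    N15: 80+32 = 112 > 110
    N25: 60+32 = 92 ≤ 100
    N3: 70+32 = 102 ≤ 160
Round 2 — N15 seizes.
  N15 sheds 112 L/s to N16: 112 each.
    N16: 10+112 = 122 > 20
Round 3 — N16 seizes.
  N16 sheds 122 L/s to N25: 122 each.
    N25: 92+122 = 214 > 100
Round 4 — N25 seizes.
  N25 sheds 214 L/s to N19: 214 each.
    N19: 20+214 = 234 > 100
Round 5 — N19 seizes.
  N19 sheds 234 L/s to N17, N3: 117 each.
    N17: 90+117 = 207 > 150
    N3: 102+117 = 219 > 160
Round 6 — N17, N3 seize.
  N17 sheds 207 L/s to N14: 207 each.
    N14: 112+207 = 319 > 150
  N3 sheds 219 L/s to N13, N14, N29: 73 each.
    N13: 102+73 = 175 > 110
    N14: 319+73 = 392 > 150
    N29: 10+73 = 83 > 70
Round 7 — N13, N14, N29 seize.
  N13 sheds 175 L/s: no online neighbours, lost.
  N14 sheds 392 L/s to N9: 392 each.
    N9: 80+392 = 472 > 100
  N29 sheds 83 L/s to N9: 83 each.
    N9: 472+83 = 555 > 100
Round 8 — N9 seizes.
  N9 sheds 555 L/s: no online neighbours, lost.
No further seizures.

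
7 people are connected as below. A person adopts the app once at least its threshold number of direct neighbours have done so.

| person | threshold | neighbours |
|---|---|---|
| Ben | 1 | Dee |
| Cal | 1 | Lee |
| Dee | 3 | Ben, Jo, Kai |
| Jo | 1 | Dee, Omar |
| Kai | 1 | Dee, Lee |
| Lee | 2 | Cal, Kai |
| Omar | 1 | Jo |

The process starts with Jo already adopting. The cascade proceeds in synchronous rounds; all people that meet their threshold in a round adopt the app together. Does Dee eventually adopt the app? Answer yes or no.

Round 1 — Jo adopts the app (initial).
Round 2 — checking thresholds:
  Dee: 1 of 3 neighbours < 3, below threshold.
  Omar: 1 of 1 neighbours ≥ 1, adopts the app.
Round 3 — no new adoptions; cascade stops.

no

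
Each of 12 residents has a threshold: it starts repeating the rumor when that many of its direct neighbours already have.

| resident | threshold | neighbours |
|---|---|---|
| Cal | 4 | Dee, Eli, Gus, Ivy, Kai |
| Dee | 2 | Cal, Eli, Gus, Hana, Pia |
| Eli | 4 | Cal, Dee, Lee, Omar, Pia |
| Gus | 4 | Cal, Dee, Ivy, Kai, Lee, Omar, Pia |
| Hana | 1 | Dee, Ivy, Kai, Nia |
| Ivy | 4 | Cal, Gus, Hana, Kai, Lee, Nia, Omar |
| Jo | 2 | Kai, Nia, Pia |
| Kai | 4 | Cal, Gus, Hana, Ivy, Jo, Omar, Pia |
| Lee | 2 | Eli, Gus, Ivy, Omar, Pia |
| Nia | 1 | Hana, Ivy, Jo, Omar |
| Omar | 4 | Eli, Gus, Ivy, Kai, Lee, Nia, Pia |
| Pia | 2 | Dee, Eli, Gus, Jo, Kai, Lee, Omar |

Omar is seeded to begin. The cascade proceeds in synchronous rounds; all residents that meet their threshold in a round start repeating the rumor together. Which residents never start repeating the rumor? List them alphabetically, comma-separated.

Round 1 — Omar starts repeating the rumor (initial).
Round 2 — checking thresholds:
  Eli: 1 of 5 neighbours < 4, holds.
  Gus: 1 of 7 neighbours < 4, holds.
  Ivy: 1 of 7 neighbours < 4, holds.
  Kai: 1 of 7 neighbours < 4, holds.
  Lee: 1 of 5 neighbours < 2, holds.
  Nia: 1 of 4 neighbours ≥ 1, starts repeating the rumor.
  Pia: 1 of 7 neighbours < 2, holds.
Round 3 — checking thresholds:
  Eli: 1 of 5 neighbours < 4, holds.
  Gus: 1 of 7 neighbours < 4, holds.
  Hana: 1 of 4 neighbours ≥ 1, starts repeating the rumor.
  Ivy: 2 of 7 neighbours < 4, holds.
  Jo: 1 of 3 neighbours < 2, holds.
  Kai: 1 of 7 neighbours < 4, holds.
  Lee: 1 of 5 neighbours < 2, holds.
  Pia: 1 of 7 neighbours < 2, holds.
Round 4 — no new spreads; cascade stops.

Cal, Dee, Eli, Gus, Ivy, Jo, Kai, Lee, Pia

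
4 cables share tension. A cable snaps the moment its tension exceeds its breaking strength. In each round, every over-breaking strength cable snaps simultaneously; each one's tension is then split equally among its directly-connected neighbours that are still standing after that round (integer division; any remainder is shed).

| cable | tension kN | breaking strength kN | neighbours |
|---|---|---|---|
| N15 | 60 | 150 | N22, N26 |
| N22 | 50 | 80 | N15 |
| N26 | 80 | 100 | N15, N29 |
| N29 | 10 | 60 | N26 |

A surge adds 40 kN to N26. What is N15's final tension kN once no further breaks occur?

Round 1 — N26 at 120 > 100. N26 snaps.
  N26 sheds 120 kN to N15, N29: 60 each.
    N15: 60+60 = 120 ≤ 150
    N29: 10+60 = 70 > 60
Round 2 — N29 snaps.
  N29 sheds 70 kN: no online neighbours, lost.
No further breaks.

120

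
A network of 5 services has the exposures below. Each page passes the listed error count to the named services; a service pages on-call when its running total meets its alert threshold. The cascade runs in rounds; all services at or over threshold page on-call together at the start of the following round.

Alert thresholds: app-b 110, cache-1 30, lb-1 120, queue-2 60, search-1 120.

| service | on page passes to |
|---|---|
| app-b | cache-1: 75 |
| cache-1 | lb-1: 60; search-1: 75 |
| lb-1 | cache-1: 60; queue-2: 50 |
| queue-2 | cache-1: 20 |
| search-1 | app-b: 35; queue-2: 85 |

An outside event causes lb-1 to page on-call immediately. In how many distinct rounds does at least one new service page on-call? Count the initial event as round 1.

Round 1 — lb-1 pages on-call (initial).
  cache-1: +60 → 60 ≥ 30
  queue-2: +50 → 50 < 60
Round 2 — cache-1 pages on-call.
  search-1: +75 → 75 < 120
No further pages.

2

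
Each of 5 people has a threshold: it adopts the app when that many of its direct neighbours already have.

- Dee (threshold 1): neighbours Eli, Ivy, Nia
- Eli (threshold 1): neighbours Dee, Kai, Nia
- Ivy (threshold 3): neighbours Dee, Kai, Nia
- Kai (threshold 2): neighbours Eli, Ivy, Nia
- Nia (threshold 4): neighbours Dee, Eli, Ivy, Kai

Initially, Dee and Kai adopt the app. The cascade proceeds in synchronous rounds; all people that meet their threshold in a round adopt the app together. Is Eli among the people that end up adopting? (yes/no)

yes

Round 1 — Dee, Kai adopt the app (initial).
Round 2 — checking thresholds:
  Eli: 2 of 3 neighbours ≥ 1, adopts the app.
  Ivy: 2 of 3 neighbours < 3, holds.
  Nia: 2 of 4 neighbours < 4, holds.
Round 3 — no new adoptions; cascade stops.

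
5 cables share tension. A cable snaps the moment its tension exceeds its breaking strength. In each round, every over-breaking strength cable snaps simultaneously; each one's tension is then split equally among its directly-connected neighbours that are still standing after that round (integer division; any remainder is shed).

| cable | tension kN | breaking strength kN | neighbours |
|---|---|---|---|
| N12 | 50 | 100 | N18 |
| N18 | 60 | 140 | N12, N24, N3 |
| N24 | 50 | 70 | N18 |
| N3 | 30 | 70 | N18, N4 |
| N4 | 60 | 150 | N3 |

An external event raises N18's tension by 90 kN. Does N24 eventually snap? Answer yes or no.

yes

Round 1 — N18 at 150 > 140. N18 snaps.
  N18 sheds 150 kN to N12, N24, N3: 50 each.
    N12: 50+50 = 100 ≤ 100
    N24: 50+50 = 100 > 70
    N3: 30+50 = 80 > 70
Round 2 — N24, N3 snap.
  N24 sheds 100 kN: no online neighbours, lost.
  N3 sheds 80 kN to N4: 80 each.
    N4: 60+80 = 140 ≤ 150
No further breaks.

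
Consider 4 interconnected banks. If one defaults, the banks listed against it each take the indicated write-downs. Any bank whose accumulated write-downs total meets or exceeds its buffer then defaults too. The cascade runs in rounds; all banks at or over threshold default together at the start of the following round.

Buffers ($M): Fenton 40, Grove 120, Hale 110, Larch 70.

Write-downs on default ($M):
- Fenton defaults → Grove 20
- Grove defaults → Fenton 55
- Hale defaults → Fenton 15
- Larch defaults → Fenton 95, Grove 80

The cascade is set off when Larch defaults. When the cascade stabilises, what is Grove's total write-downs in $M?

Round 1 — Larch defaults (initial).
  Fenton: +95 → 95 ≥ 40
  Grove: +80 → 80 < 120
Round 2 — Fenton defaults.
  Grove: +20 → 100 < 120
No further defaults.

100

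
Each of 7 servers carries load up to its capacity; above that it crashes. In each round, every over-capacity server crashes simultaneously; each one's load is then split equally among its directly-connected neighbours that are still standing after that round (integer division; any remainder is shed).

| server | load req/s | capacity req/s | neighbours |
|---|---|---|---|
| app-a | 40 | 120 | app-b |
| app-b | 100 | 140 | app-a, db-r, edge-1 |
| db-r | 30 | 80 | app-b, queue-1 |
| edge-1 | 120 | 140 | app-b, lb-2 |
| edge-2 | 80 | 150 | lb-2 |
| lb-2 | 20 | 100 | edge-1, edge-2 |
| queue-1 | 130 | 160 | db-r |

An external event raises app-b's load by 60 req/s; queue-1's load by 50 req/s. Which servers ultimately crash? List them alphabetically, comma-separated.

Round 1 — app-b at 160 > 140; queue-1 at 180 > 160. app-b, queue-1 crash.
  app-b sheds 160 req/s to app-a, db-r, edge-1: 53 each (1 lost).
    app-a: 40+53 = 93 ≤ 120
    db-r: 30+53 = 83 > 80
    edge-1: 120+53 = 173 > 140
  queue-1 sheds 180 req/s to db-r: 180 each.
    db-r: 83+180 = 263 > 80
Round 2 — db-r, edge-1 crash.
  db-r sheds 263 req/s: no online neighbours, lost.
  edge-1 sheds 173 req/s to lb-2: 173 each.
    lb-2: 20+173 = 193 > 100
Round 3 — lb-2 crashes.
  lb-2 sheds 193 req/s to edge-2: 193 each.
    edge-2: 80+193 = 273 > 150
Round 4 — edge-2 crashes.
  edge-2 sheds 273 req/s: no online neighbours, lost.
No further crashes.

app-b, db-r, edge-1, edge-2, lb-2, queue-1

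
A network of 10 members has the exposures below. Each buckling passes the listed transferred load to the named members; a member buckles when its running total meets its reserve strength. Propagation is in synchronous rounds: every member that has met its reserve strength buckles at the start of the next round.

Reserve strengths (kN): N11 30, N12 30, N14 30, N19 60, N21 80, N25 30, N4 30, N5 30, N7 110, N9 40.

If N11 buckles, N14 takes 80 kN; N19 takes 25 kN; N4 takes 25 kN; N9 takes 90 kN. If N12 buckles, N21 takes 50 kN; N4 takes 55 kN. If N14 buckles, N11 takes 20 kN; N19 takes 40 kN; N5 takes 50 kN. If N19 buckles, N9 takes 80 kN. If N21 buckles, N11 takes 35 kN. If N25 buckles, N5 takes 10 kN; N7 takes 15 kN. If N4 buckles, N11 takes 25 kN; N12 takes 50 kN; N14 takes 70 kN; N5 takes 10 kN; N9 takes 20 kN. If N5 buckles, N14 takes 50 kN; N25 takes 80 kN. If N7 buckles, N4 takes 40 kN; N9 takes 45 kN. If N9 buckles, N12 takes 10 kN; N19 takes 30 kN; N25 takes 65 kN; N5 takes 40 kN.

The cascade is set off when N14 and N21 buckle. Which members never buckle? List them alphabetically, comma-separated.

N12, N4, N7

Round 1 — N14, N21 buckle (initial).
  N11: +20+35 → 55 ≥ 30
  N19: +40 → 40 < 60
  N5: +50 → 50 ≥ 30
Round 2 — N11, N5 buckle.
  N19: +25 → 65 ≥ 60
  N25: +80 → 80 ≥ 30
  N4: +25 → 25 < 30
  N9: +90 → 90 ≥ 40
Round 3 — N19, N25, N9 buckle.
  N12: +10 → 10 < 30
  N7: +15 → 15 < 110
No further bucklings.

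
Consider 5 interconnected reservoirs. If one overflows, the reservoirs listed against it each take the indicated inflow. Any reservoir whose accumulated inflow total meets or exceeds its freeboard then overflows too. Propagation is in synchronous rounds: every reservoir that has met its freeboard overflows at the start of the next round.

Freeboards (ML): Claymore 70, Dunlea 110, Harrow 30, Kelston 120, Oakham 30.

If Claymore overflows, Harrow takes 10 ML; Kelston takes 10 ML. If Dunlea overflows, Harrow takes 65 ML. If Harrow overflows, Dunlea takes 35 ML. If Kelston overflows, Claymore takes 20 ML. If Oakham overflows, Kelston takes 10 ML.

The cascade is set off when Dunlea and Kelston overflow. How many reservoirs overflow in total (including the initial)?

3

Round 1 — Dunlea, Kelston overflow (initial).
  Claymore: +20 → 20 < 70
  Harrow: +65 → 65 ≥ 30
Round 2 — Harrow overflows.
No further overflows.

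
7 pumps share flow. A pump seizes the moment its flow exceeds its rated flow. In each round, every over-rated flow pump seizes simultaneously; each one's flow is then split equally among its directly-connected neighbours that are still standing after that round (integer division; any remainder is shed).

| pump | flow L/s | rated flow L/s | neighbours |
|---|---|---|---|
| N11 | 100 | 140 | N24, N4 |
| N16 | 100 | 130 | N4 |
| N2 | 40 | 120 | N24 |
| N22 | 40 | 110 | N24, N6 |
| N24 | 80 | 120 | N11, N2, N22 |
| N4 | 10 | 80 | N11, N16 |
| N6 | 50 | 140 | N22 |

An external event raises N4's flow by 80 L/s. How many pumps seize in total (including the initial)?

7

Round 1 — N4 at 90 > 80. N4 seizes.
  N4 sheds 90 L/s to N11, N16: 45 each.
    N11: 100+45 = 145 > 140
    N16: 100+45 = 145 > 130
Round 2 — N11, N16 seize.
  N11 sheds 145 L/s to N24: 145 each.
    N24: 80+145 = 225 > 120
  N16 sheds 145 L/s: no online neighbours, lost.
Round 3 — N24 seizes.
  N24 sheds 225 L/s to N2, N22: 112 each (1 lost).
    N2: 40+112 = 152 > 120
    N22: 40+112 = 152 > 110
Round 4 — N2, N22 seize.
  N2 sheds 152 L/s: no online neighbours, lost.
  N22 sheds 152 L/s to N6: 152 each.
    N6: 50+152 = 202 > 140
Round 5 — N6 seizes.
  N6 sheds 202 L/s: no online neighbours, lost.
No further seizures.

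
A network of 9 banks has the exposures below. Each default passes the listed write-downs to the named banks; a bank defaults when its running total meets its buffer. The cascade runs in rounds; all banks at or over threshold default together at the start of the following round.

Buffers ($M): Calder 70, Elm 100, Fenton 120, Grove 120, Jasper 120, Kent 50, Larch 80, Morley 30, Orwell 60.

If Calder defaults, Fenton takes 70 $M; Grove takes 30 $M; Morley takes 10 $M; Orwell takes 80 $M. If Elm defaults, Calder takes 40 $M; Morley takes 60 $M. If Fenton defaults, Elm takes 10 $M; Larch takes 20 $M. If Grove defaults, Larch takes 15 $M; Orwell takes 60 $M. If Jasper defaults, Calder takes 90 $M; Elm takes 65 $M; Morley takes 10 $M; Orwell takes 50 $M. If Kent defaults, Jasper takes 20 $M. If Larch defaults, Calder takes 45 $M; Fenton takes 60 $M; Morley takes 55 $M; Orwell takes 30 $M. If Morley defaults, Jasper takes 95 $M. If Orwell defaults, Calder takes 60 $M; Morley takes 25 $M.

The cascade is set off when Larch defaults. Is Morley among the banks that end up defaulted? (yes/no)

Round 1 — Larch defaults (initial).
  Calder: +45 → 45 < 70
  Fenton: +60 → 60 < 120
  Morley: +55 → 55 ≥ 30
  Orwell: +30 → 30 < 60
Round 2 — Morley defaults.
  Jasper: +95 → 95 < 120
No further defaults.

yes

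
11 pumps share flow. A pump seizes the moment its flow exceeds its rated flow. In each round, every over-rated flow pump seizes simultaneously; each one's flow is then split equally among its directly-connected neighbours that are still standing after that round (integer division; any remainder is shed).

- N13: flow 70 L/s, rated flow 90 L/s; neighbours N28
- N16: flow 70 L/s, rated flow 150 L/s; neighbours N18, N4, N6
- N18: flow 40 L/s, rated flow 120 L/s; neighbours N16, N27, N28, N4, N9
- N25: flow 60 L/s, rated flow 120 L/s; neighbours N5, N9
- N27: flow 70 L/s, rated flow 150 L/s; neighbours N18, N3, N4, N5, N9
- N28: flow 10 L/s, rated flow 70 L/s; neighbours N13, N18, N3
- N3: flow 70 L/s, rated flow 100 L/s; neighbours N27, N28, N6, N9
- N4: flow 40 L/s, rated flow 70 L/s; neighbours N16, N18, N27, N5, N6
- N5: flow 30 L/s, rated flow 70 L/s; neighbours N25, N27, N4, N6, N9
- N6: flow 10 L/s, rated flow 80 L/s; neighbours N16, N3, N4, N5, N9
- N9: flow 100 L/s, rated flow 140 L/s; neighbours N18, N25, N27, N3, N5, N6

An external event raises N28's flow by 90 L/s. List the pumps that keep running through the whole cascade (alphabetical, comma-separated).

N16, N18, N25, N27, N4, N5, N6, N9

Round 1 — N28 at 100 > 70. N28 seizes.
  N28 sheds 100 L/s to N13, N18, N3: 33 each (1 lost).
    N13: 70+33 = 103 > 90
    N18: 40+33 = 73 ≤ 120
    N3: 70+33 = 103 > 100
Round 2 — N13, N3 seize.
  N13 sheds 103 L/s: no online neighbours, lost.
  N3 sheds 103 L/s to N27, N6, N9: 34 each (1 lost).
    N27: 70+34 = 104 ≤ 150
    N6: 10+34 = 44 ≤ 80
    N9: 100+34 = 134 ≤ 140
No further seizures.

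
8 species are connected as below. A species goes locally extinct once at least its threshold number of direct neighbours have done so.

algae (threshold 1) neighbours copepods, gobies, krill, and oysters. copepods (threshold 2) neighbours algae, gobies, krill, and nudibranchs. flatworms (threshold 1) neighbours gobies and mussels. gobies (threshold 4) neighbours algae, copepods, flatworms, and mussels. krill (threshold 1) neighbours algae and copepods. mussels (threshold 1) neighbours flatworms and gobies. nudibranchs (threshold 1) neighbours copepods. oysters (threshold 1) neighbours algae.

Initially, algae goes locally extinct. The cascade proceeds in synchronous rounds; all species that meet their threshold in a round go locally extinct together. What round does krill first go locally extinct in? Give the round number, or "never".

2

Round 1 — algae goes locally extinct (initial).
Round 2 — checking thresholds:
  copepods: 1 of 4 neighbours < 2, below threshold.
  gobies: 1 of 4 neighbours < 4, below threshold.
  krill: 1 of 2 neighbours ≥ 1, goes locally extinct.
  oysters: 1 of 1 neighbours ≥ 1, goes locally extinct.
Round 3 — checking thresholds:
  copepods: 2 of 4 neighbours ≥ 2, goes locally extinct.
  gobies: 1 of 4 neighbours < 4, below threshold.
Round 4 — checking thresholds:
  gobies: 2 of 4 neighbours < 4, below threshold.
  nudibranchs: 1 of 1 neighbours ≥ 1, goes locally extinct.
Round 5 — no new extinctions; cascade stops.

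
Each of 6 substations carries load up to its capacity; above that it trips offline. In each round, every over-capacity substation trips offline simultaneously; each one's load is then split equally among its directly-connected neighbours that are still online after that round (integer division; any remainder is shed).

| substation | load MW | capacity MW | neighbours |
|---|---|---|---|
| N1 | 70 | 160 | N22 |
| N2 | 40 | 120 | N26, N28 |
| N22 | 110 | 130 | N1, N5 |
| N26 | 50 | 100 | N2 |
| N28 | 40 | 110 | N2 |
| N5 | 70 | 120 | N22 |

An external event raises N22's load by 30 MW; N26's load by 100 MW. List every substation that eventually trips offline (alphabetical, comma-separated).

N2, N22, N26, N28, N5

Round 1 — N22 at 140 > 130; N26 at 150 > 100. N22, N26 trip offline.
  N22 sheds 140 MW to N1, N5: 70 each.
    N1: 70+70 = 140 ≤ 160
    N5: 70+70 = 140 > 120
  N26 sheds 150 MW to N2: 150 each.
    N2: 40+150 = 190 > 120
Round 2 — N2, N5 trip offline.
  N2 sheds 190 MW to N28: 190 each.
    N28: 40+190 = 230 > 110
  N5 sheds 140 MW: no online neighbours, lost.
Round 3 — N28 trips offline.
  N28 sheds 230 MW: no online neighbours, lost.
No further trips.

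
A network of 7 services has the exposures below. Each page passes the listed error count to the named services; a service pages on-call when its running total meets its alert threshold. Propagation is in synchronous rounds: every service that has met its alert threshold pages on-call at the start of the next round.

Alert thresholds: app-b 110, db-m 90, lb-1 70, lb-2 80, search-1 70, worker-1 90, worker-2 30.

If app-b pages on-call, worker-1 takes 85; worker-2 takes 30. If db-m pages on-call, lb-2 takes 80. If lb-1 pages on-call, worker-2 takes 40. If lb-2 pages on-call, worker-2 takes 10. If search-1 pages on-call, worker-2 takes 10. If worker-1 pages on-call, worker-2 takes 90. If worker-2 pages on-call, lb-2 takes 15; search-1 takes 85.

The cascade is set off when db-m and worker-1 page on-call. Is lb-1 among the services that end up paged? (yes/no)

Round 1 — db-m, worker-1 page on-call (initial).
  lb-2: +80 → 80 ≥ 80
  worker-2: +90 → 90 ≥ 30
Round 2 — lb-2, worker-2 page on-call.
  search-1: +85 → 85 ≥ 70
Round 3 — search-1 pages on-call.
No further pages.

no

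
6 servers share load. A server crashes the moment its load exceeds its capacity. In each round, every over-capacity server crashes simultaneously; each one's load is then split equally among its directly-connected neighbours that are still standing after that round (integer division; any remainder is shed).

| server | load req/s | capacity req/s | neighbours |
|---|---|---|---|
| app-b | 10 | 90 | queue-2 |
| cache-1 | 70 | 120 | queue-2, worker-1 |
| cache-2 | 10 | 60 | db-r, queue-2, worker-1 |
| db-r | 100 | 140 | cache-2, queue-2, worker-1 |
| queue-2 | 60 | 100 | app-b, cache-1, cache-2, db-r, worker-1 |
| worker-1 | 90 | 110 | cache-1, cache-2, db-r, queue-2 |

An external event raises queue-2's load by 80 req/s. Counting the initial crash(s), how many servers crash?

Round 1 — queue-2 at 140 > 100. queue-2 crashes.
  queue-2 sheds 140 req/s to app-b, cache-1, cache-2, db-r, worker-1: 28 each.
    app-b: 10+28 = 38 ≤ 90
    cache-1: 70+28 = 98 ≤ 120
    cache-2: 10+28 = 38 ≤ 60
    db-r: 100+28 = 128 ≤ 140
    worker-1: 90+28 = 118 > 110
Round 2 — worker-1 crashes.
  worker-1 sheds 118 req/s to cache-1, cache-2, db-r: 39 each (1 lost).
    cache-1: 98+39 = 137 > 120
    cache-2: 38+39 = 77 > 60
    db-r: 128+39 = 167 > 140
Round 3 — cache-1, cache-2, db-r crash.
  cache-1 sheds 137 req/s: no online neighbours, lost.
  cache-2 sheds 77 req/s: no online neighbours, lost.
  db-r sheds 167 req/s: no online neighbours, lost.
No further crashes.

5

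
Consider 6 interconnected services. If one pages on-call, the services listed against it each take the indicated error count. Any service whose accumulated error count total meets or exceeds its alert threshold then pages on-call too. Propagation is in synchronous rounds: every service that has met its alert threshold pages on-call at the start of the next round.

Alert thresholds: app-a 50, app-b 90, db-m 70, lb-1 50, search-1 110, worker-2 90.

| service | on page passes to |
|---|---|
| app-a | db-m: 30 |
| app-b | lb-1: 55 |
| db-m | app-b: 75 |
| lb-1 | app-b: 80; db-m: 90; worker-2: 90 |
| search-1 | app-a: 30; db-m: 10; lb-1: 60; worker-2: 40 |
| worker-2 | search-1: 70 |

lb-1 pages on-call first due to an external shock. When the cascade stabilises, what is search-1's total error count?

Round 1 — lb-1 pages on-call (initial).
  app-b: +80 → 80 < 90
  db-m: +90 → 90 ≥ 70
  worker-2: +90 → 90 ≥ 90
Round 2 — db-m, worker-2 page on-call.
  app-b: +75 → 155 ≥ 90
  search-1: +70 → 70 < 110
Round 3 — app-b pages on-call.
No further pages.

70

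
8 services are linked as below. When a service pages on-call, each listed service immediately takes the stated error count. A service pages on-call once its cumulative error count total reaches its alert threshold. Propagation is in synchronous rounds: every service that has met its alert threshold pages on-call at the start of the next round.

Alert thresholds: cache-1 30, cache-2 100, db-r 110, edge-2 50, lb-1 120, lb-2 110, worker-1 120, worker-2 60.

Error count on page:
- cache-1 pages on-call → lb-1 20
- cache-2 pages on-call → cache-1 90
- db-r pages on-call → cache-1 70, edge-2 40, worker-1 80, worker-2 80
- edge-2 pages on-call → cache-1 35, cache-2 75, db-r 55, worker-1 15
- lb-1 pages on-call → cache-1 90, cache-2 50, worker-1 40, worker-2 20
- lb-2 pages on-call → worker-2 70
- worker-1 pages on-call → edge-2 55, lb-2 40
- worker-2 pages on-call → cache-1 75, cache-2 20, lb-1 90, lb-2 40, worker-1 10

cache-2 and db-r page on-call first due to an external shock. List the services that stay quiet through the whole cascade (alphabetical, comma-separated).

edge-2, lb-1, lb-2, worker-1

Round 1 — cache-2, db-r page on-call (initial).
  cache-1: +90+70 → 160 ≥ 30
  edge-2: +40 → 40 < 50
  worker-1: +80 → 80 < 120
  worker-2: +80 → 80 ≥ 60
Round 2 — cache-1, worker-2 page on-call.
  lb-1: +20+90 → 110 < 120
  lb-2: +40 → 40 < 110
  worker-1: +10 → 90 < 120
No further pages.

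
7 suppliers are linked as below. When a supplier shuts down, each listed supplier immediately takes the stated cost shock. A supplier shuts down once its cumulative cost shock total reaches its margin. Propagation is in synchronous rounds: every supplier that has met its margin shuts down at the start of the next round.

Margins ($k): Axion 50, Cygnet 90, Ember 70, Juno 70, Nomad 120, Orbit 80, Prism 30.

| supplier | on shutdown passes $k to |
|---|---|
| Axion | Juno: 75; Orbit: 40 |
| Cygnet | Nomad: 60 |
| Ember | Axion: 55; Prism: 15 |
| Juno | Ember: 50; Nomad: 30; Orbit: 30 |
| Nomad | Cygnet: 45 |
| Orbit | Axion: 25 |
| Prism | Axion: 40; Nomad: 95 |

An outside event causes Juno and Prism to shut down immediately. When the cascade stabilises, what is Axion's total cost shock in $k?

Round 1 — Juno, Prism shut down (initial).
  Axion: +40 → 40 < 50
  Ember: +50 → 50 < 70
  Nomad: +30+95 → 125 ≥ 120
  Orbit: +30 → 30 < 80
Round 2 — Nomad shuts down.
  Cygnet: +45 → 45 < 90
No further shutdowns.

40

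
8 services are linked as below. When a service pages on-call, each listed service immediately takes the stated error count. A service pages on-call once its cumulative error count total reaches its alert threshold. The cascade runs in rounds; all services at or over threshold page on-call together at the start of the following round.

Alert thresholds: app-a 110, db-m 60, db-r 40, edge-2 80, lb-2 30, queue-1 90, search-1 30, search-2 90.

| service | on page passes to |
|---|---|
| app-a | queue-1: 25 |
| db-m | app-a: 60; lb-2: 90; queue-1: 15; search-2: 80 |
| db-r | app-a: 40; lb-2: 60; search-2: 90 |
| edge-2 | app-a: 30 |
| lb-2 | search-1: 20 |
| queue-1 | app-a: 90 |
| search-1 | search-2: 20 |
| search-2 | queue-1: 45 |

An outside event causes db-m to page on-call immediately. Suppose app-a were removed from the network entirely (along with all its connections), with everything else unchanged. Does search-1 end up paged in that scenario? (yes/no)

no

With app-a removed:
Round 1 — db-m pages on-call (initial).
  lb-2: +90 → 90 ≥ 30
  queue-1: +15 → 15 < 90
  search-2: +80 → 80 < 90
Round 2 — lb-2 pages on-call.
  search-1: +20 → 20 < 30
No further pages.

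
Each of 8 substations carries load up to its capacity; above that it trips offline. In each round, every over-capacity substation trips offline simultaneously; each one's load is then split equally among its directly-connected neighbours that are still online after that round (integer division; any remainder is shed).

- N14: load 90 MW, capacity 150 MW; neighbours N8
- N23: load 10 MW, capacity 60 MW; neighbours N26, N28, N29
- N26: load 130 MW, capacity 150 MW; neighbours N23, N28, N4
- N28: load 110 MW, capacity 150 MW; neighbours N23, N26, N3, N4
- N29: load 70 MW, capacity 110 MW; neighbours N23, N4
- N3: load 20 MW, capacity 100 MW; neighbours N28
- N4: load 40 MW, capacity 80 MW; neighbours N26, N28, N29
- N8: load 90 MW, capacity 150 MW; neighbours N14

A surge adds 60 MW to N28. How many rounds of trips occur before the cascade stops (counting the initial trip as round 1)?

Round 1 — N28 at 170 > 150. N28 trips offline.
  N28 sheds 170 MW to N23, N26, N3, N4: 42 each (2 lost).
    N23: 10+42 = 52 ≤ 60
    N26: 130+42 = 172 > 150
    N3: 20+42 = 62 ≤ 100
    N4: 40+42 = 82 > 80
Round 2 — N26, N4 trip offline.
  N26 sheds 172 MW to N23: 172 each.
    N23: 52+172 = 224 > 60
  N4 sheds 82 MW to N29: 82 each.
    N29: 70+82 = 152 > 110
Round 3 — N23, N29 trip offline.
  N23 sheds 224 MW: no online neighbours, lost.
  N29 sheds 152 MW: no online neighbours, lost.
No further trips.

3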